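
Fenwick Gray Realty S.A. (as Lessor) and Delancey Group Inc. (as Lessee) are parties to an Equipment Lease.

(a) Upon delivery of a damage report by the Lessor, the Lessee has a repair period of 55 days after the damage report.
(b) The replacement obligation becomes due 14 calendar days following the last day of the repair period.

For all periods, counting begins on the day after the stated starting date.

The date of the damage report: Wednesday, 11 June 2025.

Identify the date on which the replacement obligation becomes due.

The last day of the repair period: 55 calendar days after 11 June 2025 is 5 August 2025.
The date on which the replacement obligation becomes due: 14 calendar days after 5 August 2025 is 19 August 2025.

19 August 2025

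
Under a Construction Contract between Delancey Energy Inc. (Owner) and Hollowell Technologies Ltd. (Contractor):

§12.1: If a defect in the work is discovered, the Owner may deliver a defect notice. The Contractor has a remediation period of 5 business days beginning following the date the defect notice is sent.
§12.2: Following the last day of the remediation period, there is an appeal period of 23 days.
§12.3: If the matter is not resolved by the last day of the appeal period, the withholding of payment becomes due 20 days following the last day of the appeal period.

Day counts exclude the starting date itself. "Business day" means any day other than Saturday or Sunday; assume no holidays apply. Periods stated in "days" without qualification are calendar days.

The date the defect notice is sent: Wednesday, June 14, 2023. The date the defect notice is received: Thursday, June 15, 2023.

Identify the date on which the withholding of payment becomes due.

The last day of the remediation period: counting 5 business days from Wednesday, June 14, 2023 (Jun 15, Jun 16, Jun 19, Jun 20, Jun 21, skipping weekends) reaches Wednesday, June 21, 2023.
Adding 23 calendar days to June 21, 2023 gives July 14, 2023, which is the last day of the appeal period.
The date on which the withholding of payment becomes due: 20 calendar days after July 14, 2023 is August 3, 2023.

August 3, 2023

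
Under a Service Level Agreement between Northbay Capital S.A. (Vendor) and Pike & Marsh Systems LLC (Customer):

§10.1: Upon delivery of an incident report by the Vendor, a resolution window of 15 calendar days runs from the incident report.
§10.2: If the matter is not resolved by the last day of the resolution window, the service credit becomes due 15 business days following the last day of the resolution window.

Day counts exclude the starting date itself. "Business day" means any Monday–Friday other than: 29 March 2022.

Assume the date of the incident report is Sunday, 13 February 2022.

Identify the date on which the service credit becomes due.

Adding 15 calendar days to 13 February 2022 gives 28 February 2022, which is the last day of the resolution window.
The date on which the service credit becomes due: counting 15 business days from Monday, 28 February 2022 (Mar 1, Mar 2, Mar 3, Mar 4, …, Mar 17, Mar 18, Mar 21, skipping weekends) reaches Monday, 21 March 2022.

21 March 2022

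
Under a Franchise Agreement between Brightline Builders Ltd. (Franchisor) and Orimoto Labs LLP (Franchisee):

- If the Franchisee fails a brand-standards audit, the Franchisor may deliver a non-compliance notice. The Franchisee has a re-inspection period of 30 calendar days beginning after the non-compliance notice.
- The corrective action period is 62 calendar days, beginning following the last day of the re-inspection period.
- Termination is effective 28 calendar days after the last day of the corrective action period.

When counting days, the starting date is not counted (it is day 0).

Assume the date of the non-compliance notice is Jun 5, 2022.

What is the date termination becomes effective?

Oct 3, 2022

Adding 30 calendar days to Jun 5, 2022 gives Jul 5, 2022, which is the last day of the re-inspection period.
Adding 62 calendar days to Jul 5, 2022 gives Sep 5, 2022, which is the last day of the corrective action period.
The date termination becomes effective: 28 calendar days after Sep 5, 2022 is Oct 3, 2022.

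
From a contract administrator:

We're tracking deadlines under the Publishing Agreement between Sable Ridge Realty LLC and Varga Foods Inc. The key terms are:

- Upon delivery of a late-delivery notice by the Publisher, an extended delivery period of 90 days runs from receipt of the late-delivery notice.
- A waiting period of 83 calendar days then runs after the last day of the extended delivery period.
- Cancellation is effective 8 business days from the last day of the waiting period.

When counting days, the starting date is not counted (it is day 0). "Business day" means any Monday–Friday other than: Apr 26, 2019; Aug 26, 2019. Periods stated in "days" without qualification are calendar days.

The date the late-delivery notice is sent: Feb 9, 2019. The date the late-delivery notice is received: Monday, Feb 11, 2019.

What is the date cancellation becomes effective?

The last day of the extended delivery period: Feb 11, 2019 + 90 days = May 12, 2019.
The last day of the waiting period: May 12, 2019 + 83 days = Aug 3, 2019.
From Saturday, Aug 3, 2019, 8 business days (Aug 5, Aug 6, Aug 7, Aug 8, Aug 9, Aug 12, Aug 13, Aug 14, skipping weekends) brings us to Wednesday, Aug 14, 2019, which is the date cancellation becomes effective.

Aug 14, 2019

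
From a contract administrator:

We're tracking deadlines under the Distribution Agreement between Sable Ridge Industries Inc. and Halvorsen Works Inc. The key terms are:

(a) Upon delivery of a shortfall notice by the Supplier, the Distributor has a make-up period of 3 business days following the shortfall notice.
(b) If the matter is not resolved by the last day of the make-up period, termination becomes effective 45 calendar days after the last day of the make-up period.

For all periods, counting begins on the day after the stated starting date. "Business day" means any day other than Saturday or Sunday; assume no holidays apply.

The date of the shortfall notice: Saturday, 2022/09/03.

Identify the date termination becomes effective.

2022/10/22

The last day of the make-up period: 3 business days after Saturday, 2022/09/03, skipping weekends — Sep 5, Sep 6, Sep 7 — lands on Wednesday, 2022/09/07.
The date termination becomes effective: 45 calendar days after 2022/09/07 is 2022/10/22.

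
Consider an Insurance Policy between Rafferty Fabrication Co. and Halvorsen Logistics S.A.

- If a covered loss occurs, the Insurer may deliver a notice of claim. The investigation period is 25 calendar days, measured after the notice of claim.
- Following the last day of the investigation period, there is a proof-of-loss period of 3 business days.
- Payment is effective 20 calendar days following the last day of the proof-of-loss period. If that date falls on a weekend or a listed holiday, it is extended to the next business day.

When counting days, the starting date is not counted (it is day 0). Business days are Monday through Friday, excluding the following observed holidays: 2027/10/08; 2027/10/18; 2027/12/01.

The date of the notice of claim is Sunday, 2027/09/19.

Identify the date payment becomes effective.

The last day of the investigation period: 25 calendar days after 2027/09/19 is 2027/10/14.
From Thursday, 2027/10/14, 3 business days (Oct 15, Oct 19, Oct 20, skipping weekends and the listed holiday on Oct 18) brings us to Wednesday, 2027/10/20, which is the last day of the proof-of-loss period.
Adding 20 calendar days to 2027/10/20 gives 2027/11/09, which is the date payment becomes effective. 2027/11/09 is a Tuesday and is not a listed holiday, so no roll-forward applies.

2027/11/09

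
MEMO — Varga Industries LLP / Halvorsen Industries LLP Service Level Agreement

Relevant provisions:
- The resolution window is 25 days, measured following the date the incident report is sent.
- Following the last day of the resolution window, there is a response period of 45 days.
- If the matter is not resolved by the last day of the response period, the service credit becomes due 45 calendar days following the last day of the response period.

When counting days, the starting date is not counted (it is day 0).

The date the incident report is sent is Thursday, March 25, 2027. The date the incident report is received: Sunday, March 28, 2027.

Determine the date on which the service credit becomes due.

July 18, 2027

The last day of the resolution window: March 25, 2027 + 25 days = April 19, 2027.
The last day of the response period: April 19, 2027 + 45 days = June 3, 2027.
The date on which the service credit becomes due: June 3, 2027 + 45 days = July 18, 2027.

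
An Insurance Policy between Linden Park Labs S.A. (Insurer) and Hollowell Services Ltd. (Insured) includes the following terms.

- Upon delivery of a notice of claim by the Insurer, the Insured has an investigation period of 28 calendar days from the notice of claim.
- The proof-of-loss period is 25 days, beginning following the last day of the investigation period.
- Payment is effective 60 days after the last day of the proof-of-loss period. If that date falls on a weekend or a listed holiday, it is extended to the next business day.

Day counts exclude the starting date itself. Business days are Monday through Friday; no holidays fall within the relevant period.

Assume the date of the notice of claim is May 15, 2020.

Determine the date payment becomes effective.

Sep 7, 2020

Adding 28 calendar days to May 15, 2020 gives Jun 12, 2020, which is the last day of the investigation period.
Adding 25 calendar days to Jun 12, 2020 gives Jul 7, 2020, which is the last day of the proof-of-loss period.
The date payment becomes effective: 60 calendar days after Jul 7, 2020 is Sep 5, 2020. That falls on a Saturday, so it rolls to the next business day, Monday, Sep 7, 2020.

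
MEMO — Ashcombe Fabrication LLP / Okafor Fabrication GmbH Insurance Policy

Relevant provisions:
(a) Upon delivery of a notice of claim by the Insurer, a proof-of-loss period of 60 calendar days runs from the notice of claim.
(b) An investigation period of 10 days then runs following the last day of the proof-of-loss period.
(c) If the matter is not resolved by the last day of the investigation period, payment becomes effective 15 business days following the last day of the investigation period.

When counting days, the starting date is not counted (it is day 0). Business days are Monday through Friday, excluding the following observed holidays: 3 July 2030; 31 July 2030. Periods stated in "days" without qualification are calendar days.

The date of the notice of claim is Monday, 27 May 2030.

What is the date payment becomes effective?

26 August 2030

Adding 60 calendar days to 27 May 2030 gives 26 July 2030, which is the last day of the proof-of-loss period.
The last day of the investigation period: 26 July 2030 + 10 days = 5 August 2030.
The date payment becomes effective: counting 15 business days from Monday, 5 August 2030 (Aug 6, Aug 7, Aug 8, Aug 9, …, Aug 22, Aug 23, Aug 26, skipping weekends) reaches Monday, 26 August 2030.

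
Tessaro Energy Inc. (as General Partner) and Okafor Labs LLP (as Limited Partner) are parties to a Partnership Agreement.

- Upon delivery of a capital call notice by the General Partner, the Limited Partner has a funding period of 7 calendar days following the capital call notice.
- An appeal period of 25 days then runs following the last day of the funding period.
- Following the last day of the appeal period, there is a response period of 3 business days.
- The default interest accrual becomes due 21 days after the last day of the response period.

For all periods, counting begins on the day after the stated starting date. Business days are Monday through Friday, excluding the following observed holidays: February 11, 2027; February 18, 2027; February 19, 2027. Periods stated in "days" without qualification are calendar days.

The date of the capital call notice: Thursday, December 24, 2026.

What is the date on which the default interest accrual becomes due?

February 18, 2027

The last day of the funding period: 7 calendar days after December 24, 2026 is December 31, 2026.
Adding 25 calendar days to December 31, 2026 gives January 25, 2027, which is the last day of the appeal period.
From Monday, January 25, 2027, 3 business days (Jan 26, Jan 27, Jan 28, skipping weekends) brings us to Thursday, January 28, 2027, which is the last day of the response period.
The date on which the default interest accrual becomes due: 21 calendar days after January 28, 2027 is February 18, 2027.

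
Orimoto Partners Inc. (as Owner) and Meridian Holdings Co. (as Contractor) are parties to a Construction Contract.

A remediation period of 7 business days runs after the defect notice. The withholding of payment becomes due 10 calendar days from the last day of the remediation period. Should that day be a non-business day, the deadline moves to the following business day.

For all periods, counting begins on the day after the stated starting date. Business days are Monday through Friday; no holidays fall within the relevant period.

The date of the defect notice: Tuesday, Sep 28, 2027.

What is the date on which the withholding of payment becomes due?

Oct 18, 2027

The last day of the remediation period: counting 7 business days from Tuesday, Sep 28, 2027 (Sep 29, Sep 30, Oct 1, Oct 4, Oct 5, Oct 6, Oct 7, skipping weekends) reaches Thursday, Oct 7, 2027.
Adding 10 calendar days to Oct 7, 2027 gives Oct 17, 2027, which is the date on which the withholding of payment becomes due. That falls on a Sunday, so it rolls to the next business day, Monday, Oct 18, 2027.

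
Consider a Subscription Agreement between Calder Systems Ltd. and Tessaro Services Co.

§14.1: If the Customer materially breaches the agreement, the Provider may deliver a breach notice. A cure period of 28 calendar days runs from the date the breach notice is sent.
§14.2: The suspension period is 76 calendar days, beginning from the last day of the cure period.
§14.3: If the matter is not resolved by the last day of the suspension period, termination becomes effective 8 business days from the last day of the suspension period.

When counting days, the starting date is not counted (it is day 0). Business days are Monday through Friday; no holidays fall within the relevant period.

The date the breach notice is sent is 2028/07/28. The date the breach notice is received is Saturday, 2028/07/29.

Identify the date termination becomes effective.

The last day of the cure period: 28 calendar days after 2028/07/28 is 2028/08/25.
The last day of the suspension period: 76 calendar days after 2028/08/25 is 2028/11/09.
The date termination becomes effective: 8 business days after Thursday, 2028/11/09, skipping weekends — Nov 10, Nov 13, Nov 14, Nov 15, Nov 16, Nov 17, Nov 20, Nov 21 — lands on Tuesday, 2028/11/21.

2028/11/21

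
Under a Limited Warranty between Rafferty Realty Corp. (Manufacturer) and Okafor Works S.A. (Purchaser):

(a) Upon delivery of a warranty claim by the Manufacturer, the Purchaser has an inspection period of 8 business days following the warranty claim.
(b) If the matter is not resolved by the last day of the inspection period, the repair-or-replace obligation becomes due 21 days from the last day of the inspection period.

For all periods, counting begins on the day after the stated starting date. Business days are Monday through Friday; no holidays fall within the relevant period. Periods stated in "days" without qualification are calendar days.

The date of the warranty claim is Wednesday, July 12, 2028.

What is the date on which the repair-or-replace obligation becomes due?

August 14, 2028

From Wednesday, July 12, 2028, 8 business days (Jul 13, Jul 14, Jul 17, Jul 18, Jul 19, Jul 20, Jul 21, Jul 24, skipping weekends) brings us to Monday, July 24, 2028, which is the last day of the inspection period.
Adding 21 calendar days to July 24, 2028 gives August 14, 2028, which is the date on which the repair-or-replace obligation becomes due.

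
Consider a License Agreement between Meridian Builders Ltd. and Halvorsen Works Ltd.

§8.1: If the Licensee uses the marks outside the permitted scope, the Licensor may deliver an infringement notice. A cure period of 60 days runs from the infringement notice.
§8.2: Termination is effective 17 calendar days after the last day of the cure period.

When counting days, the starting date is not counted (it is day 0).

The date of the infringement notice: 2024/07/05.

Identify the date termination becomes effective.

2024/09/20

The last day of the cure period: 60 calendar days after 2024/07/05 is 2024/09/03.
Adding 17 calendar days to 2024/09/03 gives 2024/09/20, which is the date termination becomes effective.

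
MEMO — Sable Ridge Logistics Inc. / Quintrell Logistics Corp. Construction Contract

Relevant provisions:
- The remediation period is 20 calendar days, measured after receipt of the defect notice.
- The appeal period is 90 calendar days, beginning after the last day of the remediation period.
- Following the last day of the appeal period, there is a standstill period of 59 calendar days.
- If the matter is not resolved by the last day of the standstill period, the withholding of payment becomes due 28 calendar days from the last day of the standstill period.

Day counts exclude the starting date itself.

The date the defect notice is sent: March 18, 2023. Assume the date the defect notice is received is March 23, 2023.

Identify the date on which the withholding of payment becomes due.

Adding 20 calendar days to March 23, 2023 gives April 12, 2023, which is the last day of the remediation period.
The last day of the appeal period: April 12, 2023 + 90 days = July 11, 2023.
The last day of the standstill period: July 11, 2023 + 59 days = September 8, 2023.
The date on which the withholding of payment becomes due: 28 calendar days after September 8, 2023 is October 6, 2023.

October 6, 2023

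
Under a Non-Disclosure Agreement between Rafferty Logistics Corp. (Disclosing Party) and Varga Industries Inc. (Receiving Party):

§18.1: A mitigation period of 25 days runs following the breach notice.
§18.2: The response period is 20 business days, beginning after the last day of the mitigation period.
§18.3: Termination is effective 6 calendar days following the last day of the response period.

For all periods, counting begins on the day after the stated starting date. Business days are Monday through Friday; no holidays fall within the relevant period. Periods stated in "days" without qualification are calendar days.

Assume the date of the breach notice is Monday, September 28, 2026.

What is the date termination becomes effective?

Adding 25 calendar days to September 28, 2026 gives October 23, 2026, which is the last day of the mitigation period.
The last day of the response period: 20 business days after Friday, October 23, 2026, skipping weekends — Oct 26, Oct 27, Oct 28, Oct 29, …, Nov 18, Nov 19, Nov 20 — lands on Friday, November 20, 2026.
Adding 6 calendar days to November 20, 2026 gives November 26, 2026, which is the date termination becomes effective.

November 26, 2026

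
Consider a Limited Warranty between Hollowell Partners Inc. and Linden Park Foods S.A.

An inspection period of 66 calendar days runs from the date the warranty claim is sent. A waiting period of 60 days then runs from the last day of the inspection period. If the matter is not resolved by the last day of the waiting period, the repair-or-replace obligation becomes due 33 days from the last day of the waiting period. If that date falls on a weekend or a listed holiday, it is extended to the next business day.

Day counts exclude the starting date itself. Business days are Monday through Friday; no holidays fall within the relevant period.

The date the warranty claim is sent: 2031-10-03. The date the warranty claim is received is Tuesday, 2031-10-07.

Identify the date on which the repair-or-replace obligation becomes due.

2032-03-10

The last day of the inspection period: 2031-10-03 + 66 days = 2031-12-08.
Adding 60 calendar days to 2031-12-08 gives 2032-02-06, which is the last day of the waiting period.
Adding 33 calendar days to 2032-02-06 gives 2032-03-10, which is the date on which the repair-or-replace obligation becomes due. 2032-03-10 is a Wednesday, so no roll-forward applies.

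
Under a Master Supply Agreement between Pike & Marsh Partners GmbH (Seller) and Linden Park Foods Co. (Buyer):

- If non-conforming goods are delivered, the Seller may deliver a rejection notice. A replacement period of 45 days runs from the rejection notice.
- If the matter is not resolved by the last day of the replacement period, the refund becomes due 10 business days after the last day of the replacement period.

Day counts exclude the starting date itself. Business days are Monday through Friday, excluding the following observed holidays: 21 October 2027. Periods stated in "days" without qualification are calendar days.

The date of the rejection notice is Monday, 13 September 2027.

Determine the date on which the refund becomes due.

The last day of the replacement period: 45 calendar days after 13 September 2027 is 28 October 2027.
The date on which the refund becomes due: 10 business days after Thursday, 28 October 2027, skipping weekends — Oct 29, Nov 1, Nov 2, Nov 3, Nov 4, Nov 5, Nov 8, Nov 9, Nov 10, Nov 11 — lands on Thursday, 11 November 2027.

11 November 2027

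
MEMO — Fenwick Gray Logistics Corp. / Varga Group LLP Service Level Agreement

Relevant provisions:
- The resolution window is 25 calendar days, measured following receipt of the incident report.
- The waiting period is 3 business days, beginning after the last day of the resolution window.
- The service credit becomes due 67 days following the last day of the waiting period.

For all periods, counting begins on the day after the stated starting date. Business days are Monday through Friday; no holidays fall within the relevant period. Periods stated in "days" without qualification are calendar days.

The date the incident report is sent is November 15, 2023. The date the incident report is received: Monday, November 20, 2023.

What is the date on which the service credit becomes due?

February 25, 2024

The last day of the resolution window: November 20, 2023 + 25 days = December 15, 2023.
From Friday, December 15, 2023, 3 business days (Dec 18, Dec 19, Dec 20, skipping weekends) brings us to Wednesday, December 20, 2023, which is the last day of the waiting period.
Adding 67 calendar days to December 20, 2023 gives February 25, 2024, which is the date on which the service credit becomes due.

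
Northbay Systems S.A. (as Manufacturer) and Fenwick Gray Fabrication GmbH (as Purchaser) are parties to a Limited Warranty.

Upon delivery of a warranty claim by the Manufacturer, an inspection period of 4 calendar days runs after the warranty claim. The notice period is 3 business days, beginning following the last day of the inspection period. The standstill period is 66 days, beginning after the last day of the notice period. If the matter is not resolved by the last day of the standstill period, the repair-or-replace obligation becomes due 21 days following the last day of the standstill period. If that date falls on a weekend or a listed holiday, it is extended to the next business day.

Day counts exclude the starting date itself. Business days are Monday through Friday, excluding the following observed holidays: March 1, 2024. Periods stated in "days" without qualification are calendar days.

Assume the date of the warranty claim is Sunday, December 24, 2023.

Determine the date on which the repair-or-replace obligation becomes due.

March 29, 2024

The last day of the inspection period: December 24, 2023 + 4 days = December 28, 2023.
The last day of the notice period: 3 business days after Thursday, December 28, 2023, skipping weekends — Dec 29, Jan 1, Jan 2 — lands on Tuesday, January 2, 2024.
The last day of the standstill period: 66 calendar days after January 2, 2024 is March 8, 2024.
Adding 21 calendar days to March 8, 2024 gives March 29, 2024, which is the date on which the repair-or-replace obligation becomes due. March 29, 2024 is a Friday and is not a listed holiday, so no roll-forward applies.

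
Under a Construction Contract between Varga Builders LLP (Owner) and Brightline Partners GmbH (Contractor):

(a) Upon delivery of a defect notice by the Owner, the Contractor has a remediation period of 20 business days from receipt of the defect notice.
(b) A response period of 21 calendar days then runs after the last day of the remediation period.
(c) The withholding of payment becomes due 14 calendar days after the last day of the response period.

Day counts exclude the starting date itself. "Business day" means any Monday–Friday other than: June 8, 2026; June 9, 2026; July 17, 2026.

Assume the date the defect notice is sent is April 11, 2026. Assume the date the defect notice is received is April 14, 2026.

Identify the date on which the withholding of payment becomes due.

June 16, 2026

The last day of the remediation period: 20 business days after Tuesday, April 14, 2026, skipping weekends — Apr 15, Apr 16, Apr 17, Apr 20, …, May 8, May 11, May 12 — lands on Tuesday, May 12, 2026.
The last day of the response period: May 12, 2026 + 21 days = June 2, 2026.
The date on which the withholding of payment becomes due: 14 calendar days after June 2, 2026 is June 16, 2026.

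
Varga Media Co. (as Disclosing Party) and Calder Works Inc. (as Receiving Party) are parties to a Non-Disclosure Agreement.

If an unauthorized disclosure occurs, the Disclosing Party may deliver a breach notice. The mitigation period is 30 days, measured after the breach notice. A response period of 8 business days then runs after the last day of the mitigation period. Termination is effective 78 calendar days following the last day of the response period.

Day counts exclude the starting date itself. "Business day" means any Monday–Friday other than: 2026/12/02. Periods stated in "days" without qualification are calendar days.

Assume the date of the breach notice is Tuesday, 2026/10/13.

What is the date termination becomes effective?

2027/02/10

The last day of the mitigation period: 30 calendar days after 2026/10/13 is 2026/11/12.
The last day of the response period: counting 8 business days from Thursday, 2026/11/12 (Nov 13, Nov 16, Nov 17, Nov 18, Nov 19, Nov 20, Nov 23, Nov 24, skipping weekends) reaches Tuesday, 2026/11/24.
Adding 78 calendar days to 2026/11/24 gives 2027/02/10, which is the date termination becomes effective.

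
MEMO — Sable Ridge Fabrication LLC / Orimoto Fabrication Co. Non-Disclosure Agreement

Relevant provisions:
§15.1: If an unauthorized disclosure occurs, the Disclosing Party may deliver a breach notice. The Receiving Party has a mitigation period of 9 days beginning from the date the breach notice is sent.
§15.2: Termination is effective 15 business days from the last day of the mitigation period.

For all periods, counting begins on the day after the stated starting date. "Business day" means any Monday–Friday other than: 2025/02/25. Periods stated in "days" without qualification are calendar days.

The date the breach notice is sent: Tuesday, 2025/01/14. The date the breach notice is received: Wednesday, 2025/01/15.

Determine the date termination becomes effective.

The last day of the mitigation period: 2025/01/14 + 9 days = 2025/01/23.
The date termination becomes effective: counting 15 business days from Thursday, 2025/01/23 (Jan 24, Jan 27, Jan 28, Jan 29, …, Feb 11, Feb 12, Feb 13, skipping weekends) reaches Thursday, 2025/02/13.

2025/02/13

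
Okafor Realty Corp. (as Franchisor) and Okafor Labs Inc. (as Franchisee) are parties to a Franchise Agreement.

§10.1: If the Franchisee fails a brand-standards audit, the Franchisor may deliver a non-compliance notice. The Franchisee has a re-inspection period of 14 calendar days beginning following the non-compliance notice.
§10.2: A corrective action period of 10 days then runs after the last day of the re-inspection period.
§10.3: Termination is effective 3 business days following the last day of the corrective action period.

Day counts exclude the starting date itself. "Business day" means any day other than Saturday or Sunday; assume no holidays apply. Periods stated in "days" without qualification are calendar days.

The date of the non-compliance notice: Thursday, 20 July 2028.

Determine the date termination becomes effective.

16 August 2028

The last day of the re-inspection period: 20 July 2028 + 14 days = 3 August 2028.
The last day of the corrective action period: 3 August 2028 + 10 days = 13 August 2028.
The date termination becomes effective: 3 business days after Sunday, 13 August 2028, skipping weekends — Aug 14, Aug 15, Aug 16 — lands on Wednesday, 16 August 2028.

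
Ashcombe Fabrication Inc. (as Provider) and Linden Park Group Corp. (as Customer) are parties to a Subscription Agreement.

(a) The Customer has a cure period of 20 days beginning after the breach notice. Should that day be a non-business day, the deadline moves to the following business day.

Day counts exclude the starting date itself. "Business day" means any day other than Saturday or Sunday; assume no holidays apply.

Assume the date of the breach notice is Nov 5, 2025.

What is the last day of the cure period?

The last day of the cure period: 20 calendar days after Nov 5, 2025 is Nov 25, 2025. Nov 25, 2025 is a Tuesday, so no roll-forward applies.

Nov 25, 2025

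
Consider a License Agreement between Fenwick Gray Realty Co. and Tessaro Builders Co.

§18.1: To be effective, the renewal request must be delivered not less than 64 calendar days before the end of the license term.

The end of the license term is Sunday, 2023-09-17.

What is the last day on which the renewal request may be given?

2023-07-15

2023-09-17 minus 64 days is 2023-07-15.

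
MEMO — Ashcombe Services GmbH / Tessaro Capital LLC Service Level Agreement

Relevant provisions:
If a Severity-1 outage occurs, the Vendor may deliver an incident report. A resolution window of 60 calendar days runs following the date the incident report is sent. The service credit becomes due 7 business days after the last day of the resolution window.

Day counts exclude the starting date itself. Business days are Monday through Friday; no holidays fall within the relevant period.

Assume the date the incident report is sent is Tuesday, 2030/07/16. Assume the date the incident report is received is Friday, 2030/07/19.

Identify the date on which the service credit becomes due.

2030/09/24

The last day of the resolution window: 2030/07/16 + 60 days = 2030/09/14.
From Saturday, 2030/09/14, 7 business days (Sep 16, Sep 17, Sep 18, Sep 19, Sep 20, Sep 23, Sep 24, skipping weekends) brings us to Tuesday, 2030/09/24, which is the date on which the service credit becomes due.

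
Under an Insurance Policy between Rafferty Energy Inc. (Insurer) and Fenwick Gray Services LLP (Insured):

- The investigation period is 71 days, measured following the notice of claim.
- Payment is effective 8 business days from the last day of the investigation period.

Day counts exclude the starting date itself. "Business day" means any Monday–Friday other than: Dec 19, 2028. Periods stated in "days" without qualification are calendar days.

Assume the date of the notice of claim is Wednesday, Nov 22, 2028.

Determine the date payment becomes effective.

Feb 13, 2029

The last day of the investigation period: 71 calendar days after Nov 22, 2028 is Feb 1, 2029.
The date payment becomes effective: 8 business days after Thursday, Feb 1, 2029, skipping weekends — Feb 2, Feb 5, Feb 6, Feb 7, Feb 8, Feb 9, Feb 12, Feb 13 — lands on Tuesday, Feb 13, 2029.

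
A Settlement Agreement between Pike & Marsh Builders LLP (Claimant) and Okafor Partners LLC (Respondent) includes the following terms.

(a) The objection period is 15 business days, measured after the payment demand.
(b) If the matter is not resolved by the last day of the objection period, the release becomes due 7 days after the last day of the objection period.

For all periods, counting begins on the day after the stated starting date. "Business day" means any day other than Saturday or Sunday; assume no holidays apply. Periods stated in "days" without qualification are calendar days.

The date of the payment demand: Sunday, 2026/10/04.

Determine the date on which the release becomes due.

The last day of the objection period: counting 15 business days from Sunday, 2026/10/04 (Oct 5, Oct 6, Oct 7, Oct 8, …, Oct 21, Oct 22, Oct 23, skipping weekends) reaches Friday, 2026/10/23.
The date on which the release becomes due: 7 calendar days after 2026/10/23 is 2026/10/30.

2026/10/30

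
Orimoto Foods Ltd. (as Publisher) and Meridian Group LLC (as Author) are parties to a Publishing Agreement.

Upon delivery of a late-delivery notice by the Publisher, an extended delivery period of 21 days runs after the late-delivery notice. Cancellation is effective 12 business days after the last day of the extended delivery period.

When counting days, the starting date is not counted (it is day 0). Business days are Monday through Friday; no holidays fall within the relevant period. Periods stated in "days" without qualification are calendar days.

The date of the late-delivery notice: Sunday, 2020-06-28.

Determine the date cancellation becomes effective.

2020-08-04

The last day of the extended delivery period: 2020-06-28 + 21 days = 2020-07-19.
The date cancellation becomes effective: counting 12 business days from Sunday, 2020-07-19 (Jul 20, Jul 21, Jul 22, Jul 23, …, Jul 31, Aug 3, Aug 4, skipping weekends) reaches Tuesday, 2020-08-04.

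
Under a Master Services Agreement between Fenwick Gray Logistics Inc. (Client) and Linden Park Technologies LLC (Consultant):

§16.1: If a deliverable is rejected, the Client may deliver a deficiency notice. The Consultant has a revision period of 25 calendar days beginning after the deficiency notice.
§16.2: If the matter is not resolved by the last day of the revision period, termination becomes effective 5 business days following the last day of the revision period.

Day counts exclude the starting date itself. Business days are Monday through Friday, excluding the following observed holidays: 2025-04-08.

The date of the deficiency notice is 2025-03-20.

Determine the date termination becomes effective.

The last day of the revision period: 2025-03-20 + 25 days = 2025-04-14.
From Monday, 2025-04-14, 5 business days (Apr 15, Apr 16, Apr 17, Apr 18, Apr 21, skipping weekends) brings us to Monday, 2025-04-21, which is the date termination becomes effective.

2025-04-21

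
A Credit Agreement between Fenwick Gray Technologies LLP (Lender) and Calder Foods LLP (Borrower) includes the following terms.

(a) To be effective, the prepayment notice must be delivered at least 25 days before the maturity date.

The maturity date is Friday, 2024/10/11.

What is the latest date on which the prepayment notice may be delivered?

Counting back 25 calendar days from 2024/10/11 gives 2024/09/16.

2024/09/16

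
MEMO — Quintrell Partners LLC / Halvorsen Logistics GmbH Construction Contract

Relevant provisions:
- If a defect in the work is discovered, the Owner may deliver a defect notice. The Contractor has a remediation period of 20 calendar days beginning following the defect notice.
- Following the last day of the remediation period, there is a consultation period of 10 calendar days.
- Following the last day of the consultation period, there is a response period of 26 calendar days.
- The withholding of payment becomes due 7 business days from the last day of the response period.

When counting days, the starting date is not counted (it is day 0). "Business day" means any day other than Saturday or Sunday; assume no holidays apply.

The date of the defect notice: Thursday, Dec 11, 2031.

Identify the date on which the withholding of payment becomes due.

The last day of the remediation period: Dec 11, 2031 + 20 days = Dec 31, 2031.
The last day of the consultation period: 10 calendar days after Dec 31, 2031 is Jan 10, 2032.
Adding 26 calendar days to Jan 10, 2032 gives Feb 5, 2032, which is the last day of the response period.
The date on which the withholding of payment becomes due: 7 business days after Thursday, Feb 5, 2032, skipping weekends — Feb 6, Feb 9, Feb 10, Feb 11, Feb 12, Feb 13, Feb 16 — lands on Monday, Feb 16, 2032.

Feb 16, 2032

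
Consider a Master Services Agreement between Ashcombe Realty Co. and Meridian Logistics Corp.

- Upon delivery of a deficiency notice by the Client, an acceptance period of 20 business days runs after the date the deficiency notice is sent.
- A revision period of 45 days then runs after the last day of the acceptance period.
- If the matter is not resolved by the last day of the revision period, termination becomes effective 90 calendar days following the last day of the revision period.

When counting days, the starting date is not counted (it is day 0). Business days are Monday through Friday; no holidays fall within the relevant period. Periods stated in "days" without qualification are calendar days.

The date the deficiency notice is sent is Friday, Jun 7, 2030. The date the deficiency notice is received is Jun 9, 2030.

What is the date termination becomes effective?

The last day of the acceptance period: 20 business days after Friday, Jun 7, 2030, skipping weekends — Jun 10, Jun 11, Jun 12, Jun 13, …, Jul 3, Jul 4, Jul 5 — lands on Friday, Jul 5, 2030.
Adding 45 calendar days to Jul 5, 2030 gives Aug 19, 2030, which is the last day of the revision period.
The date termination becomes effective: Aug 19, 2030 + 90 days = Nov 17, 2030.

Nov 17, 2030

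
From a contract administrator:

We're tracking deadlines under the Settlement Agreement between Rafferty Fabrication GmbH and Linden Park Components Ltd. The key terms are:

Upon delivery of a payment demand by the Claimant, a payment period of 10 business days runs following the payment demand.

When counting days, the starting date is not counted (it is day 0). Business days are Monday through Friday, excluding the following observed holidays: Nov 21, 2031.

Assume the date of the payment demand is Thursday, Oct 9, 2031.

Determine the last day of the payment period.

Oct 23, 2031

The last day of the payment period: 10 business days after Thursday, Oct 9, 2031, skipping weekends — Oct 10, Oct 13, Oct 14, Oct 15, Oct 16, Oct 17, Oct 20, Oct 21, Oct 22, Oct 23 — lands on Thursday, Oct 23, 2031.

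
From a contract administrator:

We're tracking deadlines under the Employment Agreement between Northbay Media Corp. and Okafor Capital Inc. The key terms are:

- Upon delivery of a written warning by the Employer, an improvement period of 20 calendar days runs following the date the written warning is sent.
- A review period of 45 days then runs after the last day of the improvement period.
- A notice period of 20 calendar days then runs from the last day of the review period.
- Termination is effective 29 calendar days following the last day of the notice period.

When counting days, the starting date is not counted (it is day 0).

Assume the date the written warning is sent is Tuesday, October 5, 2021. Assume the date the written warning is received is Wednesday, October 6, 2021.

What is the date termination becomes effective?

January 27, 2022

The last day of the improvement period: October 5, 2021 + 20 days = October 25, 2021.
Adding 45 calendar days to October 25, 2021 gives December 9, 2021, which is the last day of the review period.
Adding 20 calendar days to December 9, 2021 gives December 29, 2021, which is the last day of the notice period.
The date termination becomes effective: December 29, 2021 + 29 days = January 27, 2022.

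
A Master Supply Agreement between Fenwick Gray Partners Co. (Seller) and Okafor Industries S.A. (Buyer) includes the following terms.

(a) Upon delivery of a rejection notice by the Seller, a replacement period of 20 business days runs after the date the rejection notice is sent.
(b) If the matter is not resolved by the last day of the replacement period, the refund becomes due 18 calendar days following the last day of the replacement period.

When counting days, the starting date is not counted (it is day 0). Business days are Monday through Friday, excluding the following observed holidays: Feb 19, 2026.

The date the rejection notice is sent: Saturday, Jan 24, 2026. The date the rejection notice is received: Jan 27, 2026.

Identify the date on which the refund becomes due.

Mar 13, 2026

The last day of the replacement period: 20 business days after Saturday, Jan 24, 2026, skipping weekends and the listed holiday on Feb 19 — Jan 26, Jan 27, Jan 28, Jan 29, …, Feb 18, Feb 20, Feb 23 — lands on Monday, Feb 23, 2026.
The date on which the refund becomes due: Feb 23, 2026 + 18 days = Mar 13, 2026.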